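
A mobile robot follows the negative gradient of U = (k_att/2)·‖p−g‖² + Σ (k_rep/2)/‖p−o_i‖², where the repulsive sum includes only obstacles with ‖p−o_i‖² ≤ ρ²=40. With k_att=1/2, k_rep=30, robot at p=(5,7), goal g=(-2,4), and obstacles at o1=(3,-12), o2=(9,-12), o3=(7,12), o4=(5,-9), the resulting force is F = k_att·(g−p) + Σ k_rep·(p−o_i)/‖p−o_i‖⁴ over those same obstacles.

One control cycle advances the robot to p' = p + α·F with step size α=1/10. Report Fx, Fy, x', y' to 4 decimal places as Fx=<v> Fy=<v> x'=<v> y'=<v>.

F_att = 1/2·(g−p) = 1/2·(-7,-3) = (-3.5000,-1.5000)
o1: d²=365 > ρ²=40 → inactive
o2: d²=377 > ρ²=40 → inactive
o3: d²=29 ≤ ρ²=40; F_rep = 30·(-2,-5)/29² = (-0.0713,-0.1784)
o4: d²=256 > ρ²=40 → inactive
F = F_att + ΣF_rep = (-3.5713,-1.6784)
p' = p + 1/10·F = (4.6429,6.8322)

Fx=-3.5713 Fy=-1.6784 x'=4.6429 y'=6.8322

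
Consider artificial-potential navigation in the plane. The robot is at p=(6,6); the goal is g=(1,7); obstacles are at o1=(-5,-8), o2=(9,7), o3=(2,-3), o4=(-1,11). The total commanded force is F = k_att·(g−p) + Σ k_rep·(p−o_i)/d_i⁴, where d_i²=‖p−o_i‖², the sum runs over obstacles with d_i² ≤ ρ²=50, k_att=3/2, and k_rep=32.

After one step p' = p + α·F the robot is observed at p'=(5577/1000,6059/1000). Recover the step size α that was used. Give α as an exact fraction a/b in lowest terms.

F_att = 3/2·(g−p) = 3/2·(-5,1) = (-7.5000,1.5000)
o1: d²=317 > ρ²=50 → inactive
o2: d²=10 ≤ ρ²=50; F_rep = 32·(-3,-1)/10² = (-0.9600,-0.3200)
o3: d²=97 > ρ²=50 → inactive
o4: d²=74 > ρ²=50 → inactive
F = F_att + ΣF_rep = (-8.4600,1.1800)
Δp = p'−p = (-0.4230,0.0590); α = Δx/Fx = (-423/1000) / (-423/50) = 1/20
check: Δy/Fy = (59/1000) / (59/50) = 1/20 ✓

α = 1/20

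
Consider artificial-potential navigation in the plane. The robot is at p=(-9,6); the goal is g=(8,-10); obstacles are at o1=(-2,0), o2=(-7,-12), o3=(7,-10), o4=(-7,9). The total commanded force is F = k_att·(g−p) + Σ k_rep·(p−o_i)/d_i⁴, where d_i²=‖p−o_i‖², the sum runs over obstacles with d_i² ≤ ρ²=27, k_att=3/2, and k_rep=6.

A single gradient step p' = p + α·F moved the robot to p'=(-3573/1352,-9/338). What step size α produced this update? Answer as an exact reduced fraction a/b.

F_att = 3/2·(g−p) = 3/2·(17,-16) = (25.5000,-24.0000)
o1: d²=85 > ρ²=27 → inactive
o2: d²=328 > ρ²=27 → inactive
o3: d²=512 > ρ²=27 → inactive
o4: d²=13 ≤ ρ²=27; F_rep = 6·(-2,-3)/13² = (-0.0710,-0.1065)
F = F_att + ΣF_rep = (25.4290,-24.1065)
Δp = p'−p = (6.3572,-6.0266); α = Δx/Fx = (8595/1352) / (8595/338) = 1/4
check: Δy/Fy = (-2037/338) / (-4074/169) = 1/4 ✓

α = 1/4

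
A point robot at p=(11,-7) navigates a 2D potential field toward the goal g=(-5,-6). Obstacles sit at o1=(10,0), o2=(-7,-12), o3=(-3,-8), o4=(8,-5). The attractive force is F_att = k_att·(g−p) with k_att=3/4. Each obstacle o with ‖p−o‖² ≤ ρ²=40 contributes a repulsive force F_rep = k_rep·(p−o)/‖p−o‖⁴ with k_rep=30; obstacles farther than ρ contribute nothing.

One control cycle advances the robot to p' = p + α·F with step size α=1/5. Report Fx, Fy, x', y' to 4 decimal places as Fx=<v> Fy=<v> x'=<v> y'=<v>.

Fx=-11.4675 Fy=0.3950 x'=8.7065 y'=-6.9210

F_att = 3/4·(g−p) = 3/4·(-16,1) = (-12.0000,0.7500)
o1: d²=50 > ρ²=40 → inactive
o2: d²=349 > ρ²=40 → inactive
o3: d²=197 > ρ²=40 → inactive
o4: d²=13 ≤ ρ²=40; F_rep = 30·(3,-2)/13² = (0.5325,-0.3550)
F = F_att + ΣF_rep = (-11.4675,0.3950)
p' = p + 1/5·F = (8.7065,-6.9210)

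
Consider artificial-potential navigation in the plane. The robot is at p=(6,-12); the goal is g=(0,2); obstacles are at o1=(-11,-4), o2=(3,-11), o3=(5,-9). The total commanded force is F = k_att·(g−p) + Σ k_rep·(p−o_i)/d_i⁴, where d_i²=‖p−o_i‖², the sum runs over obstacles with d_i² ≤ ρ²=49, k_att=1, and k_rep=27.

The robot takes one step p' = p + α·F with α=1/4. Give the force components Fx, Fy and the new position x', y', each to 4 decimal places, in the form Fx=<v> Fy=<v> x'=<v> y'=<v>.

Fx=-4.9200 Fy=12.9200 x'=4.7700 y'=-8.7700

F_att = 1·(g−p) = 1·(-6,14) = (-6.0000,14.0000)
o1: d²=353 > ρ²=49 → inactive
o2: d²=10 ≤ ρ²=49; F_rep = 27·(3,-1)/10² = (0.8100,-0.2700)
o3: d²=10 ≤ ρ²=49; F_rep = 27·(1,-3)/10² = (0.2700,-0.8100)
F = F_att + ΣF_rep = (-4.9200,12.9200)
p' = p + 1/4·F = (4.7700,-8.7700)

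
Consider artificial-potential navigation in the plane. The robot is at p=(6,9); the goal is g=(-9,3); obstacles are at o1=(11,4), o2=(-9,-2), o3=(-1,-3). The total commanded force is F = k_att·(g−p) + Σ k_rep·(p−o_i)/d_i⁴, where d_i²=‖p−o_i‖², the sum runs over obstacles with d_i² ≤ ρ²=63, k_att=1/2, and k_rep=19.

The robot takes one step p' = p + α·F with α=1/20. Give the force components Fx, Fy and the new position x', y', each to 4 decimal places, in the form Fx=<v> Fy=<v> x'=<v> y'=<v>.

Fx=-7.5380 Fy=-2.9620 x'=5.6231 y'=8.8519

F_att = 1/2·(g−p) = 1/2·(-15,-6) = (-7.5000,-3.0000)
o1: d²=50 ≤ ρ²=63; F_rep = 19·(-5,5)/50² = (-0.0380,0.0380)
o2: d²=346 > ρ²=63 → inactive
o3: d²=193 > ρ²=63 → inactive
F = F_att + ΣF_rep = (-7.5380,-2.9620)
p' = p + 1/20·F = (5.6231,8.8519)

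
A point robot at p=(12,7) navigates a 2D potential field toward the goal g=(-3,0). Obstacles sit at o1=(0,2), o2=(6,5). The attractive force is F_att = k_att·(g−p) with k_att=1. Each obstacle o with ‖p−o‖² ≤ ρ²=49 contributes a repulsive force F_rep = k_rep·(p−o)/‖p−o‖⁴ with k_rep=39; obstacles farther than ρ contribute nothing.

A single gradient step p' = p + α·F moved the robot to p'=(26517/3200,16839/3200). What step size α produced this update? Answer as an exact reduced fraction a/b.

α = 1/4

F_att = 1·(g−p) = 1·(-15,-7) = (-15.0000,-7.0000)
o1: d²=169 > ρ²=49 → inactive
o2: d²=40 ≤ ρ²=49; F_rep = 39·(6,2)/40² = (0.1462,0.0488)
F = F_att + ΣF_rep = (-14.8537,-6.9512)
Δp = p'−p = (-3.7134,-1.7378); α = Δx/Fx = (-11883/3200) / (-11883/800) = 1/4
check: Δy/Fy = (-5561/3200) / (-5561/800) = 1/4 ✓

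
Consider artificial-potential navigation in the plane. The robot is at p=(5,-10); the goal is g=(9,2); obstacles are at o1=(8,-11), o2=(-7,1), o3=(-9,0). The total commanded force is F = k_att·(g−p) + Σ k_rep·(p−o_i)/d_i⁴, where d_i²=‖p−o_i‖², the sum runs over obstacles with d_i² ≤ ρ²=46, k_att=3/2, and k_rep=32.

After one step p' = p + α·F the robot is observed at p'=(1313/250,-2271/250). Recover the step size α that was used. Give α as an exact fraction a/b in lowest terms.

F_att = 3/2·(g−p) = 3/2·(4,12) = (6.0000,18.0000)
o1: d²=10 ≤ ρ²=46; F_rep = 32·(-3,1)/10² = (-0.9600,0.3200)
o2: d²=265 > ρ²=46 → inactive
o3: d²=296 > ρ²=46 → inactive
F = F_att + ΣF_rep = (5.0400,18.3200)
Δp = p'−p = (0.2520,0.9160); α = Δx/Fx = (63/250) / (126/25) = 1/20
check: Δy/Fy = (229/250) / (458/25) = 1/20 ✓

α = 1/20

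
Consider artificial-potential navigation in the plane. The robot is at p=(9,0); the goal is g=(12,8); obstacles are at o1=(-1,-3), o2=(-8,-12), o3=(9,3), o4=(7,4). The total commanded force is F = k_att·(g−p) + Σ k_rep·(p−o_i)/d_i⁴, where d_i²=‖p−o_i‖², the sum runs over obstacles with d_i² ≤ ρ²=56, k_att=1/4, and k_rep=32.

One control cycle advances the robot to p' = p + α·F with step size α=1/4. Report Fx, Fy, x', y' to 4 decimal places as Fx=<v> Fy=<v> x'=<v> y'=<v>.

F_att = 1/4·(g−p) = 1/4·(3,8) = (0.7500,2.0000)
o1: d²=109 > ρ²=56 → inactive
o2: d²=433 > ρ²=56 → inactive
o3: d²=9 ≤ ρ²=56; F_rep = 32·(0,-3)/9² = (0.0000,-1.1852)
o4: d²=20 ≤ ρ²=56; F_rep = 32·(2,-4)/20² = (0.1600,-0.3200)
F = F_att + ΣF_rep = (0.9100,0.4948)
p' = p + 1/4·F = (9.2275,0.1237)

Fx=0.9100 Fy=0.4948 x'=9.2275 y'=0.1237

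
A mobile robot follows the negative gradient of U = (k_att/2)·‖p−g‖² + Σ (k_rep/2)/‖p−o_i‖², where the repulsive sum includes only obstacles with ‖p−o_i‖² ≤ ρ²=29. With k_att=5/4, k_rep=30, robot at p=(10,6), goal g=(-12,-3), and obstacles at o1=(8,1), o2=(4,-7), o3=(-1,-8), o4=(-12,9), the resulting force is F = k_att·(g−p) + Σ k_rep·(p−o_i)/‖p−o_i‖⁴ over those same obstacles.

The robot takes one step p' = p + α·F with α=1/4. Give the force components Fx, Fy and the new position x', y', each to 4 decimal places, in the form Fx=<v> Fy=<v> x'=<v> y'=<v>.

F_att = 5/4·(g−p) = 5/4·(-22,-9) = (-27.5000,-11.2500)
o1: d²=29 ≤ ρ²=29; F_rep = 30·(2,5)/29² = (0.0713,0.1784)
o2: d²=205 > ρ²=29 → inactive
o3: d²=317 > ρ²=29 → inactive
o4: d²=493 > ρ²=29 → inactive
F = F_att + ΣF_rep = (-27.4287,-11.0716)
p' = p + 1/4·F = (3.1428,3.2321)

Fx=-27.4287 Fy=-11.0716 x'=3.1428 y'=3.2321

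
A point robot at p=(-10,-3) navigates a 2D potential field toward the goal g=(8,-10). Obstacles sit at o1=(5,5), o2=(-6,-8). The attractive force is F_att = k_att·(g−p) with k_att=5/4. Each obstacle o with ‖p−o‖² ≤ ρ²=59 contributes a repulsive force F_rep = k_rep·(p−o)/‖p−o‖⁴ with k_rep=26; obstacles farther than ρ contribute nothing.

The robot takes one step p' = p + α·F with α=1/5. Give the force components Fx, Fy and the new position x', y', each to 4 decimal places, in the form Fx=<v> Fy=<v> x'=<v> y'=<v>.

F_att = 5/4·(g−p) = 5/4·(18,-7) = (22.5000,-8.7500)
o1: d²=289 > ρ²=59 → inactive
o2: d²=41 ≤ ρ²=59; F_rep = 26·(-4,5)/41² = (-0.0619,0.0773)
F = F_att + ΣF_rep = (22.4381,-8.6727)
p' = p + 1/5·F = (-5.5124,-4.7345)

Fx=22.4381 Fy=-8.6727 x'=-5.5124 y'=-4.7345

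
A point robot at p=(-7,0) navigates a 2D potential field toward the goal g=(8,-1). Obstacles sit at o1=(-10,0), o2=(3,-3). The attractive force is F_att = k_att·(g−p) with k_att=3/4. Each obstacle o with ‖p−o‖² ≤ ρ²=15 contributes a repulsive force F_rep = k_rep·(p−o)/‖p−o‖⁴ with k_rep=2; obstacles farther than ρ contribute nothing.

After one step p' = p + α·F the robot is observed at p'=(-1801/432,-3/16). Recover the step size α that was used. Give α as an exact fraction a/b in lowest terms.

α = 1/4

F_att = 3/4·(g−p) = 3/4·(15,-1) = (11.2500,-0.7500)
o1: d²=9 ≤ ρ²=15; F_rep = 2·(3,0)/9² = (0.0741,0.0000)
o2: d²=109 > ρ²=15 → inactive
F = F_att + ΣF_rep = (11.3241,-0.7500)
Δp = p'−p = (2.8310,-0.1875); α = Δx/Fx = (1223/432) / (1223/108) = 1/4
check: Δy/Fy = (-3/16) / (-3/4) = 1/4 ✓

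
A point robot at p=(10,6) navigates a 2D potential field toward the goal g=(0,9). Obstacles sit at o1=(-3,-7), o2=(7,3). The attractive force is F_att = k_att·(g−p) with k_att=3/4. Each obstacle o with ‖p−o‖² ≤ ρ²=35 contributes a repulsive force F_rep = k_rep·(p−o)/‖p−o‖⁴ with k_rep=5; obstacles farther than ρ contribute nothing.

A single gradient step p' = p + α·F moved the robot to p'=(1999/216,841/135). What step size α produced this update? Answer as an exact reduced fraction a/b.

F_att = 3/4·(g−p) = 3/4·(-10,3) = (-7.5000,2.2500)
o1: d²=338 > ρ²=35 → inactive
o2: d²=18 ≤ ρ²=35; F_rep = 5·(3,3)/18² = (0.0463,0.0463)
F = F_att + ΣF_rep = (-7.4537,2.2963)
Δp = p'−p = (-0.7454,0.2296); α = Δx/Fx = (-161/216) / (-805/108) = 1/10
check: Δy/Fy = (31/135) / (62/27) = 1/10 ✓

α = 1/10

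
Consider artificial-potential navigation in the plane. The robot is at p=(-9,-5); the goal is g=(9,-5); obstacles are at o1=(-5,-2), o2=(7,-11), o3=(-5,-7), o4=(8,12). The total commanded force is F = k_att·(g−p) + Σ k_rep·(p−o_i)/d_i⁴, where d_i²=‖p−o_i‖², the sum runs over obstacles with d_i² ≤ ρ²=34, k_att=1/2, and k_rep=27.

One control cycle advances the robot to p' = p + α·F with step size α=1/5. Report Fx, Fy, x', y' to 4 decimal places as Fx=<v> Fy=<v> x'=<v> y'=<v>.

Fx=8.5572 Fy=0.0054 x'=-7.2886 y'=-4.9989

F_att = 1/2·(g−p) = 1/2·(18,0) = (9.0000,0.0000)
o1: d²=25 ≤ ρ²=34; F_rep = 27·(-4,-3)/25² = (-0.1728,-0.1296)
o2: d²=292 > ρ²=34 → inactive
o3: d²=20 ≤ ρ²=34; F_rep = 27·(-4,2)/20² = (-0.2700,0.1350)
o4: d²=578 > ρ²=34 → inactive
F = F_att + ΣF_rep = (8.5572,0.0054)
p' = p + 1/5·F = (-7.2886,-4.9989)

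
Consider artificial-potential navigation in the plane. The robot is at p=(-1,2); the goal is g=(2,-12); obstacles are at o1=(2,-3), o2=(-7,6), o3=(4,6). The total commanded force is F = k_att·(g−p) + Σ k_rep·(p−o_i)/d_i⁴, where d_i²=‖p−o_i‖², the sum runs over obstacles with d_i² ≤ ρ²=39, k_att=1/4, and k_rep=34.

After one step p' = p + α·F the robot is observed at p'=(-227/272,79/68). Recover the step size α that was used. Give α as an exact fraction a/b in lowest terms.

F_att = 1/4·(g−p) = 1/4·(3,-14) = (0.7500,-3.5000)
o1: d²=34 ≤ ρ²=39; F_rep = 34·(-3,5)/34² = (-0.0882,0.1471)
o2: d²=52 > ρ²=39 → inactive
o3: d²=41 > ρ²=39 → inactive
F = F_att + ΣF_rep = (0.6618,-3.3529)
Δp = p'−p = (0.1654,-0.8382); α = Δx/Fx = (45/272) / (45/68) = 1/4
check: Δy/Fy = (-57/68) / (-57/17) = 1/4 ✓

α = 1/4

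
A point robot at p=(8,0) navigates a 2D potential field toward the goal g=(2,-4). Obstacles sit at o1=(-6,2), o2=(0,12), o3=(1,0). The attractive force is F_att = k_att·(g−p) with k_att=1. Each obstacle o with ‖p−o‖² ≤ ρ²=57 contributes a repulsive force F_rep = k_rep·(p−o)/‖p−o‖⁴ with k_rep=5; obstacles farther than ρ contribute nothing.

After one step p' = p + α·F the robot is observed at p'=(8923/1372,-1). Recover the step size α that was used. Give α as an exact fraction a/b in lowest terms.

α = 1/4

F_att = 1·(g−p) = 1·(-6,-4) = (-6.0000,-4.0000)
o1: d²=200 > ρ²=57 → inactive
o2: d²=208 > ρ²=57 → inactive
o3: d²=49 ≤ ρ²=57; F_rep = 5·(7,0)/49² = (0.0146,0.0000)
F = F_att + ΣF_rep = (-5.9854,-4.0000)
Δp = p'−p = (-1.4964,-1.0000); α = Δx/Fx = (-2053/1372) / (-2053/343) = 1/4
check: Δy/Fy = (-1) / (-4) = 1/4 ✓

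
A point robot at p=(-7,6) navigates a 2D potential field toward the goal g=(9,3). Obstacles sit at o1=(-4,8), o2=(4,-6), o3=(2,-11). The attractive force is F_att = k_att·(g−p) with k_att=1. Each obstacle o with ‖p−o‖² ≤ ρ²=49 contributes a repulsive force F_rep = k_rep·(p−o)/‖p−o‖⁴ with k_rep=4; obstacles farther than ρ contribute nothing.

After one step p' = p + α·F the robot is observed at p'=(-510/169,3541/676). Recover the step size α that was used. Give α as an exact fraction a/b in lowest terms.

F_att = 1·(g−p) = 1·(16,-3) = (16.0000,-3.0000)
o1: d²=13 ≤ ρ²=49; F_rep = 4·(-3,-2)/13² = (-0.0710,-0.0473)
o2: d²=265 > ρ²=49 → inactive
o3: d²=370 > ρ²=49 → inactive
F = F_att + ΣF_rep = (15.9290,-3.0473)
Δp = p'−p = (3.9822,-0.7618); α = Δx/Fx = (673/169) / (2692/169) = 1/4
check: Δy/Fy = (-515/676) / (-515/169) = 1/4 ✓

α = 1/4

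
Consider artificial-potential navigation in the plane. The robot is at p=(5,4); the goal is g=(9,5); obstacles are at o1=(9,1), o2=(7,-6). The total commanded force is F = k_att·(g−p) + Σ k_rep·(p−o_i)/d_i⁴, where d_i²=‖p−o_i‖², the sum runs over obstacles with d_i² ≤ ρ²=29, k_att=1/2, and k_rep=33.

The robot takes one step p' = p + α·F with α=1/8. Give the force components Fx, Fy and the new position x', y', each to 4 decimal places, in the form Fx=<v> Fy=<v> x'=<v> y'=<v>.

F_att = 1/2·(g−p) = 1/2·(4,1) = (2.0000,0.5000)
o1: d²=25 ≤ ρ²=29; F_rep = 33·(-4,3)/25² = (-0.2112,0.1584)
o2: d²=104 > ρ²=29 → inactive
F = F_att + ΣF_rep = (1.7888,0.6584)
p' = p + 1/8·F = (5.2236,4.0823)

Fx=1.7888 Fy=0.6584 x'=5.2236 y'=4.0823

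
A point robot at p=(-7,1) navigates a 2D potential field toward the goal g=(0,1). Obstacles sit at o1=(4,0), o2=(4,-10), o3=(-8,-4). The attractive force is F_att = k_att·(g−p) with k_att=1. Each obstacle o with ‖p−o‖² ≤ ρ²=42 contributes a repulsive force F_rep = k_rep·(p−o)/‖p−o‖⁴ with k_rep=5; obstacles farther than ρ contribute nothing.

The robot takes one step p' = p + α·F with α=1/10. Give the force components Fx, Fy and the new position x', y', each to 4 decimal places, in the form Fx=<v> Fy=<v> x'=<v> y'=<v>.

F_att = 1·(g−p) = 1·(7,0) = (7.0000,0.0000)
o1: d²=122 > ρ²=42 → inactive
o2: d²=242 > ρ²=42 → inactive
o3: d²=26 ≤ ρ²=42; F_rep = 5·(1,5)/26² = (0.0074,0.0370)
F = F_att + ΣF_rep = (7.0074,0.0370)
p' = p + 1/10·F = (-6.2993,1.0037)

Fx=7.0074 Fy=0.0370 x'=-6.2993 y'=1.0037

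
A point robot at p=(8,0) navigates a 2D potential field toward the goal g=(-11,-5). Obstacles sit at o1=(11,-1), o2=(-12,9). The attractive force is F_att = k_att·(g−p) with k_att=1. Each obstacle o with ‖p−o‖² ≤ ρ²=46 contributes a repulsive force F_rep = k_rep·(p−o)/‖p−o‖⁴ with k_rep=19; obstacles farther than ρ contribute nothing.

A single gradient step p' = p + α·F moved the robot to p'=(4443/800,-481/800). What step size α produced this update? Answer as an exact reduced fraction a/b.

α = 1/8

F_att = 1·(g−p) = 1·(-19,-5) = (-19.0000,-5.0000)
o1: d²=10 ≤ ρ²=46; F_rep = 19·(-3,1)/10² = (-0.5700,0.1900)
o2: d²=481 > ρ²=46 → inactive
F = F_att + ΣF_rep = (-19.5700,-4.8100)
Δp = p'−p = (-2.4463,-0.6012); α = Δx/Fx = (-1957/800) / (-1957/100) = 1/8
check: Δy/Fy = (-481/800) / (-481/100) = 1/8 ✓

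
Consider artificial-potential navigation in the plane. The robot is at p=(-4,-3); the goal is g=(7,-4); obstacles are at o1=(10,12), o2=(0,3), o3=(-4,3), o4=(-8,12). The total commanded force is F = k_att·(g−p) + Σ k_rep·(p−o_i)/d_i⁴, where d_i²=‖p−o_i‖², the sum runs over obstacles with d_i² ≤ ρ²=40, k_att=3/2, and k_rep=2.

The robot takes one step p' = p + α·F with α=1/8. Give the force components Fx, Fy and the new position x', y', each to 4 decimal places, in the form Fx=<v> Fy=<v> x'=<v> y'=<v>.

F_att = 3/2·(g−p) = 3/2·(11,-1) = (16.5000,-1.5000)
o1: d²=421 > ρ²=40 → inactive
o2: d²=52 > ρ²=40 → inactive
o3: d²=36 ≤ ρ²=40; F_rep = 2·(0,-6)/36² = (0.0000,-0.0093)
o4: d²=241 > ρ²=40 → inactive
F = F_att + ΣF_rep = (16.5000,-1.5093)
p' = p + 1/8·F = (-1.9375,-3.1887)

Fx=16.5000 Fy=-1.5093 x'=-1.9375 y'=-3.1887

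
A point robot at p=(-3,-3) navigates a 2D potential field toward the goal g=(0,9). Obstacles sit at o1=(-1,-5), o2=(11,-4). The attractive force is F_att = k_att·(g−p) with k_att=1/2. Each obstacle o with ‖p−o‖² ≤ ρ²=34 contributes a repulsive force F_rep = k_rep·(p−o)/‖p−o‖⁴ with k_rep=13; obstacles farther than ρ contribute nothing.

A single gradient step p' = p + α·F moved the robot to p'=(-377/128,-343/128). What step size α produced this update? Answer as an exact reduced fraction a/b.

α = 1/20

F_att = 1/2·(g−p) = 1/2·(3,12) = (1.5000,6.0000)
o1: d²=8 ≤ ρ²=34; F_rep = 13·(-2,2)/8² = (-0.4062,0.4062)
o2: d²=197 > ρ²=34 → inactive
F = F_att + ΣF_rep = (1.0938,6.4062)
Δp = p'−p = (0.0547,0.3203); α = Δx/Fx = (7/128) / (35/32) = 1/20
check: Δy/Fy = (41/128) / (205/32) = 1/20 ✓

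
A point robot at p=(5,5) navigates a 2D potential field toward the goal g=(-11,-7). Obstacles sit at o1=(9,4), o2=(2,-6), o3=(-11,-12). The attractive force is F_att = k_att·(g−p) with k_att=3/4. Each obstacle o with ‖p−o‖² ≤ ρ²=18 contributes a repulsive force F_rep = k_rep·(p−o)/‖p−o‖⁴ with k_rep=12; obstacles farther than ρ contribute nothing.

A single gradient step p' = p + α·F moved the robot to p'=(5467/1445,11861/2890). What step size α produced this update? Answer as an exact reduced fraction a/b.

α = 1/10

F_att = 3/4·(g−p) = 3/4·(-16,-12) = (-12.0000,-9.0000)
o1: d²=17 ≤ ρ²=18; F_rep = 12·(-4,1)/17² = (-0.1661,0.0415)
o2: d²=130 > ρ²=18 → inactive
o3: d²=545 > ρ²=18 → inactive
F = F_att + ΣF_rep = (-12.1661,-8.9585)
Δp = p'−p = (-1.2166,-0.8958); α = Δx/Fx = (-1758/1445) / (-3516/289) = 1/10
check: Δy/Fy = (-2589/2890) / (-2589/289) = 1/10 ✓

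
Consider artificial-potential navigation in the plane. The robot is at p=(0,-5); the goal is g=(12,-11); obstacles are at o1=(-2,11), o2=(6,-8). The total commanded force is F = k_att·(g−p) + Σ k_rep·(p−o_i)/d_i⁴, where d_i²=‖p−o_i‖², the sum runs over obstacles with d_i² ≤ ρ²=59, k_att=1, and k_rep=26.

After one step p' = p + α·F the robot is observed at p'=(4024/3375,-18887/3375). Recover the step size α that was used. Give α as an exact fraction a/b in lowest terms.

F_att = 1·(g−p) = 1·(12,-6) = (12.0000,-6.0000)
o1: d²=260 > ρ²=59 → inactive
o2: d²=45 ≤ ρ²=59; F_rep = 26·(-6,3)/45² = (-0.0770,0.0385)
F = F_att + ΣF_rep = (11.9230,-5.9615)
Δp = p'−p = (1.1923,-0.5961); α = Δx/Fx = (4024/3375) / (8048/675) = 1/10
check: Δy/Fy = (-2012/3375) / (-4024/675) = 1/10 ✓

α = 1/10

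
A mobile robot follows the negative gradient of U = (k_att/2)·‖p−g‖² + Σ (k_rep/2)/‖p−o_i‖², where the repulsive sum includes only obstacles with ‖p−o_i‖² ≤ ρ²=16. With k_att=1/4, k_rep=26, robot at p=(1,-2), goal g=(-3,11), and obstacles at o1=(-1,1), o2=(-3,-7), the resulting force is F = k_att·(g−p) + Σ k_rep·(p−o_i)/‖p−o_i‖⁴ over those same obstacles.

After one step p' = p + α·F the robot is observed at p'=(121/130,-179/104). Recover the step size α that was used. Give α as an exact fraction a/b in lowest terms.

F_att = 1/4·(g−p) = 1/4·(-4,13) = (-1.0000,3.2500)
o1: d²=13 ≤ ρ²=16; F_rep = 26·(2,-3)/13² = (0.3077,-0.4615)
o2: d²=41 > ρ²=16 → inactive
F = F_att + ΣF_rep = (-0.6923,2.7885)
Δp = p'−p = (-0.0692,0.2788); α = Δx/Fx = (-9/130) / (-9/13) = 1/10
check: Δy/Fy = (29/104) / (145/52) = 1/10 ✓

α = 1/10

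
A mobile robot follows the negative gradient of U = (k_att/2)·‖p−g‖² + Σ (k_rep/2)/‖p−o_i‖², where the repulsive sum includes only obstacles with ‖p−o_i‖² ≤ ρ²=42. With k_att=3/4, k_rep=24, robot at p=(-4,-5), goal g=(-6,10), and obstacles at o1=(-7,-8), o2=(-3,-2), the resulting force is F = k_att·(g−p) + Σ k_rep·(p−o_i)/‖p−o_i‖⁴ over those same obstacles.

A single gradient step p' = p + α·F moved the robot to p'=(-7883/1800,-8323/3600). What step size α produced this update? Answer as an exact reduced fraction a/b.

α = 1/4

F_att = 3/4·(g−p) = 3/4·(-2,15) = (-1.5000,11.2500)
o1: d²=18 ≤ ρ²=42; F_rep = 24·(3,3)/18² = (0.2222,0.2222)
o2: d²=10 ≤ ρ²=42; F_rep = 24·(-1,-3)/10² = (-0.2400,-0.7200)
F = F_att + ΣF_rep = (-1.5178,10.7522)
Δp = p'−p = (-0.3794,2.6881); α = Δx/Fx = (-683/1800) / (-683/450) = 1/4
check: Δy/Fy = (9677/3600) / (9677/900) = 1/4 ✓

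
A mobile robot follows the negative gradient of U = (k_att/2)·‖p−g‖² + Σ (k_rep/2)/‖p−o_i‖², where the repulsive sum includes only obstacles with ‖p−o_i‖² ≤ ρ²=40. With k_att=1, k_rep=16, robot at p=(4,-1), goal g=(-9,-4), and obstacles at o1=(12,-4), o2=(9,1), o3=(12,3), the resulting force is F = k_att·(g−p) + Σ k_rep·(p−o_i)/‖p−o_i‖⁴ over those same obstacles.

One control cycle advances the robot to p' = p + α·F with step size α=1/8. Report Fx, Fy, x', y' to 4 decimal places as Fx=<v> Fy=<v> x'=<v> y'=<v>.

F_att = 1·(g−p) = 1·(-13,-3) = (-13.0000,-3.0000)
o1: d²=73 > ρ²=40 → inactive
o2: d²=29 ≤ ρ²=40; F_rep = 16·(-5,-2)/29² = (-0.0951,-0.0380)
o3: d²=80 > ρ²=40 → inactive
F = F_att + ΣF_rep = (-13.0951,-3.0380)
p' = p + 1/8·F = (2.3631,-1.3798)

Fx=-13.0951 Fy=-3.0380 x'=2.3631 y'=-1.3798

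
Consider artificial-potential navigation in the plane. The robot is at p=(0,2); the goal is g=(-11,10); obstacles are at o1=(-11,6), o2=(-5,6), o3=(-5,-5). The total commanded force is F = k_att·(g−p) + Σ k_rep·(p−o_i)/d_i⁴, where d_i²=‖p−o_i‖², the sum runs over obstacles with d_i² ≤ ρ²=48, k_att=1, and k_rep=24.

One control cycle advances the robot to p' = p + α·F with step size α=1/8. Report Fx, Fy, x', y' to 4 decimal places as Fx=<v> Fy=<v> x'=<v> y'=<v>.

Fx=-10.9286 Fy=7.9429 x'=-1.3661 y'=2.9929

F_att = 1·(g−p) = 1·(-11,8) = (-11.0000,8.0000)
o1: d²=137 > ρ²=48 → inactive
o2: d²=41 ≤ ρ²=48; F_rep = 24·(5,-4)/41² = (0.0714,-0.0571)
o3: d²=74 > ρ²=48 → inactive
F = F_att + ΣF_rep = (-10.9286,7.9429)
p' = p + 1/8·F = (-1.3661,2.9929)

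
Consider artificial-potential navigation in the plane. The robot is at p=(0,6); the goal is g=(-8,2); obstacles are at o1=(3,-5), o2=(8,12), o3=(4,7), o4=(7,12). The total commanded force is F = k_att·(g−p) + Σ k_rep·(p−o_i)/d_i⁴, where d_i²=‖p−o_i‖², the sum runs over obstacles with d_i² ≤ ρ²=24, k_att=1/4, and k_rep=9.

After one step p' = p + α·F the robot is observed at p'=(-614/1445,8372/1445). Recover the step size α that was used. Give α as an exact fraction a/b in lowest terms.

α = 1/5

F_att = 1/4·(g−p) = 1/4·(-8,-4) = (-2.0000,-1.0000)
o1: d²=130 > ρ²=24 → inactive
o2: d²=100 > ρ²=24 → inactive
o3: d²=17 ≤ ρ²=24; F_rep = 9·(-4,-1)/17² = (-0.1246,-0.0311)
o4: d²=85 > ρ²=24 → inactive
F = F_att + ΣF_rep = (-2.1246,-1.0311)
Δp = p'−p = (-0.4249,-0.2062); α = Δx/Fx = (-614/1445) / (-614/289) = 1/5
check: Δy/Fy = (-298/1445) / (-298/289) = 1/5 ✓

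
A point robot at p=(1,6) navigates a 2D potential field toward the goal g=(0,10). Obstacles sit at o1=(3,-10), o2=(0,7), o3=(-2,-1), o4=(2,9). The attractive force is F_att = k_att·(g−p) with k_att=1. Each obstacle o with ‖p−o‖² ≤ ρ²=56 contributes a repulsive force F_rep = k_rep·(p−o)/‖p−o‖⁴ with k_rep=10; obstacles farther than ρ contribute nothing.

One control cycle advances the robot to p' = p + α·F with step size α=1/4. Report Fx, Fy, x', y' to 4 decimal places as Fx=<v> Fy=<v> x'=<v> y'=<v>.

Fx=1.4000 Fy=1.2000 x'=1.3500 y'=6.3000

F_att = 1·(g−p) = 1·(-1,4) = (-1.0000,4.0000)
o1: d²=260 > ρ²=56 → inactive
o2: d²=2 ≤ ρ²=56; F_rep = 10·(1,-1)/2² = (2.5000,-2.5000)
o3: d²=58 > ρ²=56 → inactive
o4: d²=10 ≤ ρ²=56; F_rep = 10·(-1,-3)/10² = (-0.1000,-0.3000)
F = F_att + ΣF_rep = (1.4000,1.2000)
p' = p + 1/4·F = (1.3500,6.3000)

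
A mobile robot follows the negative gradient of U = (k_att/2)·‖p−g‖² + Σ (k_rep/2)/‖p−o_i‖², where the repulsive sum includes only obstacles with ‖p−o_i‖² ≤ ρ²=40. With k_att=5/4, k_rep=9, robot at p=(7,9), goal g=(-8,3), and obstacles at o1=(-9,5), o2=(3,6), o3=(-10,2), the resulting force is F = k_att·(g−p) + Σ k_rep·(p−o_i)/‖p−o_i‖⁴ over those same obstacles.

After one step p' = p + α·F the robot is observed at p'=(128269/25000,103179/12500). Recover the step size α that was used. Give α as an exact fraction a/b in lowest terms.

α = 1/10

F_att = 5/4·(g−p) = 5/4·(-15,-6) = (-18.7500,-7.5000)
o1: d²=272 > ρ²=40 → inactive
o2: d²=25 ≤ ρ²=40; F_rep = 9·(4,3)/25² = (0.0576,0.0432)
o3: d²=338 > ρ²=40 → inactive
F = F_att + ΣF_rep = (-18.6924,-7.4568)
Δp = p'−p = (-1.8692,-0.7457); α = Δx/Fx = (-46731/25000) / (-46731/2500) = 1/10
check: Δy/Fy = (-9321/12500) / (-9321/1250) = 1/10 ✓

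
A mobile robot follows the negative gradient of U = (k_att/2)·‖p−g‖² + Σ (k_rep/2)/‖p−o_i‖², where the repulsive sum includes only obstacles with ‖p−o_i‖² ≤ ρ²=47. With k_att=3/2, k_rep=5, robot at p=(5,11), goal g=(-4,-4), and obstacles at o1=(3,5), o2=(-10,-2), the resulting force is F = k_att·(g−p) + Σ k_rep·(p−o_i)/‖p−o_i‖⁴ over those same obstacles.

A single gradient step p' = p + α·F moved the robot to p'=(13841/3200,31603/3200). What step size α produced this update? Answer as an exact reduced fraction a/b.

α = 1/20

F_att = 3/2·(g−p) = 3/2·(-9,-15) = (-13.5000,-22.5000)
o1: d²=40 ≤ ρ²=47; F_rep = 5·(2,6)/40² = (0.0063,0.0187)
o2: d²=394 > ρ²=47 → inactive
F = F_att + ΣF_rep = (-13.4938,-22.4812)
Δp = p'−p = (-0.6747,-1.1241); α = Δx/Fx = (-2159/3200) / (-2159/160) = 1/20
check: Δy/Fy = (-3597/3200) / (-3597/160) = 1/20 ✓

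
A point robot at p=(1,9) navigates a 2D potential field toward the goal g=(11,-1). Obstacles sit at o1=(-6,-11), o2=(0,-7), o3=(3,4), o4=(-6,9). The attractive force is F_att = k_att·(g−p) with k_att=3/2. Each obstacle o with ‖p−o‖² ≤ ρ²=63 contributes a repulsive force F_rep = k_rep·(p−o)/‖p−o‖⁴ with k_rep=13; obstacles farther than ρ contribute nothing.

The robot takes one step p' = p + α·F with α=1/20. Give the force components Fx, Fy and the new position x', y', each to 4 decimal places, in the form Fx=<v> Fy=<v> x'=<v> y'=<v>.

Fx=15.0070 Fy=-14.9227 x'=1.7503 y'=8.2539

F_att = 3/2·(g−p) = 3/2·(10,-10) = (15.0000,-15.0000)
o1: d²=449 > ρ²=63 → inactive
o2: d²=257 > ρ²=63 → inactive
o3: d²=29 ≤ ρ²=63; F_rep = 13·(-2,5)/29² = (-0.0309,0.0773)
o4: d²=49 ≤ ρ²=63; F_rep = 13·(7,0)/49² = (0.0379,0.0000)
F = F_att + ΣF_rep = (15.0070,-14.9227)
p' = p + 1/20·F = (1.7503,8.2539)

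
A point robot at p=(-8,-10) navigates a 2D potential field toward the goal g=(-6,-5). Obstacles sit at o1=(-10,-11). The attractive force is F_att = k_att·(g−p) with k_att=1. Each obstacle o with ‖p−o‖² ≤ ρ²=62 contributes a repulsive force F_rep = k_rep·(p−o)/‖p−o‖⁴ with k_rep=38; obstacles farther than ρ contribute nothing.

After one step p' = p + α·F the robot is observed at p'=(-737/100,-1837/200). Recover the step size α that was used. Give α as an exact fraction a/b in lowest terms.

α = 1/8

F_att = 1·(g−p) = 1·(2,5) = (2.0000,5.0000)
o1: d²=5 ≤ ρ²=62; F_rep = 38·(2,1)/5² = (3.0400,1.5200)
F = F_att + ΣF_rep = (5.0400,6.5200)
Δp = p'−p = (0.6300,0.8150); α = Δx/Fx = (63/100) / (126/25) = 1/8
check: Δy/Fy = (163/200) / (163/25) = 1/8 ✓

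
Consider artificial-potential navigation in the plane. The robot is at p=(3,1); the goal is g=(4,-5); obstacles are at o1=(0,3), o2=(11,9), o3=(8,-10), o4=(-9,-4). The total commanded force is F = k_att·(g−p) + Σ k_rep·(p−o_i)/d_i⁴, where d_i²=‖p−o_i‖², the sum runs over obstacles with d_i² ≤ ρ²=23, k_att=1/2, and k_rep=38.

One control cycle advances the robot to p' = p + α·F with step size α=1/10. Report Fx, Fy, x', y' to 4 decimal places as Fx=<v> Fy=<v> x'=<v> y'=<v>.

Fx=1.1746 Fy=-3.4497 x'=3.1175 y'=0.6550

F_att = 1/2·(g−p) = 1/2·(1,-6) = (0.5000,-3.0000)
o1: d²=13 ≤ ρ²=23; F_rep = 38·(3,-2)/13² = (0.6746,-0.4497)
o2: d²=128 > ρ²=23 → inactive
o3: d²=146 > ρ²=23 → inactive
o4: d²=169 > ρ²=23 → inactive
F = F_att + ΣF_rep = (1.1746,-3.4497)
p' = p + 1/10·F = (3.1175,0.6550)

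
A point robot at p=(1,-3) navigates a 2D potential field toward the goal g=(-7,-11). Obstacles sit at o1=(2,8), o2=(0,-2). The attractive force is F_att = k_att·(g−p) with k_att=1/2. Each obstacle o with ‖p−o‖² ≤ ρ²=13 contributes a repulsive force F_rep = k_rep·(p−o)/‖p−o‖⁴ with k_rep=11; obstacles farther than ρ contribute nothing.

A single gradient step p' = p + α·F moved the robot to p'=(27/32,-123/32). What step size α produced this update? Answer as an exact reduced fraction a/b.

α = 1/8

F_att = 1/2·(g−p) = 1/2·(-8,-8) = (-4.0000,-4.0000)
o1: d²=122 > ρ²=13 → inactive
o2: d²=2 ≤ ρ²=13; F_rep = 11·(1,-1)/2² = (2.7500,-2.7500)
F = F_att + ΣF_rep = (-1.2500,-6.7500)
Δp = p'−p = (-0.1562,-0.8438); α = Δx/Fx = (-5/32) / (-5/4) = 1/8
check: Δy/Fy = (-27/32) / (-27/4) = 1/8 ✓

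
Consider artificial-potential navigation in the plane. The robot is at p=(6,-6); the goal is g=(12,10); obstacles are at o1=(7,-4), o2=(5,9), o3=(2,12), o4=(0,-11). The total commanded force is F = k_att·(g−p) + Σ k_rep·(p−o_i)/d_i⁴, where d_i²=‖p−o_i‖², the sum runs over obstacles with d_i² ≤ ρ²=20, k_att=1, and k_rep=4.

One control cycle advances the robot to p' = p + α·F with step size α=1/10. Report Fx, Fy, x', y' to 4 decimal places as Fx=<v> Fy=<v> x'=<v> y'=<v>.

Fx=5.8400 Fy=15.6800 x'=6.5840 y'=-4.4320

F_att = 1·(g−p) = 1·(6,16) = (6.0000,16.0000)
o1: d²=5 ≤ ρ²=20; F_rep = 4·(-1,-2)/5² = (-0.1600,-0.3200)
o2: d²=226 > ρ²=20 → inactive
o3: d²=340 > ρ²=20 → inactive
o4: d²=61 > ρ²=20 → inactive
F = F_att + ΣF_rep = (5.8400,15.6800)
p' = p + 1/10·F = (6.5840,-4.4320)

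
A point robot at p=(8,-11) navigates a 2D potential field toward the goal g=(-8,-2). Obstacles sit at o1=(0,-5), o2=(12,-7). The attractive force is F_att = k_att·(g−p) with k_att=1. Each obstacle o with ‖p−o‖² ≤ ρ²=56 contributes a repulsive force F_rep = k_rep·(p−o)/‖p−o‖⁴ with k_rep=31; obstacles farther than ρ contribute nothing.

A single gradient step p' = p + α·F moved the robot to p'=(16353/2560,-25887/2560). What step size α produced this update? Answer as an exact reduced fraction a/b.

α = 1/10

F_att = 1·(g−p) = 1·(-16,9) = (-16.0000,9.0000)
o1: d²=100 > ρ²=56 → inactive
o2: d²=32 ≤ ρ²=56; F_rep = 31·(-4,-4)/32² = (-0.1211,-0.1211)
F = F_att + ΣF_rep = (-16.1211,8.8789)
Δp = p'−p = (-1.6121,0.8879); α = Δx/Fx = (-4127/2560) / (-4127/256) = 1/10
check: Δy/Fy = (2273/2560) / (2273/256) = 1/10 ✓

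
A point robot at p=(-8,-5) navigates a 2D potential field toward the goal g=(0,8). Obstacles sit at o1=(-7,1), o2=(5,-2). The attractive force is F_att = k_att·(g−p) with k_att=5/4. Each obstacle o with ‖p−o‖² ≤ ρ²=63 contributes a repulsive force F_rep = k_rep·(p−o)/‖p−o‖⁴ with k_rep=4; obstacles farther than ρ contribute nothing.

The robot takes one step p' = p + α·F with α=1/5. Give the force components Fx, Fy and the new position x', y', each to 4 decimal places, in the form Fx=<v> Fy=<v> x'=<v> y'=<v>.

Fx=9.9971 Fy=16.2325 x'=-6.0006 y'=-1.7535

F_att = 5/4·(g−p) = 5/4·(8,13) = (10.0000,16.2500)
o1: d²=37 ≤ ρ²=63; F_rep = 4·(-1,-6)/37² = (-0.0029,-0.0175)
o2: d²=178 > ρ²=63 → inactive
F = F_att + ΣF_rep = (9.9971,16.2325)
p' = p + 1/5·F = (-6.0006,-1.7535)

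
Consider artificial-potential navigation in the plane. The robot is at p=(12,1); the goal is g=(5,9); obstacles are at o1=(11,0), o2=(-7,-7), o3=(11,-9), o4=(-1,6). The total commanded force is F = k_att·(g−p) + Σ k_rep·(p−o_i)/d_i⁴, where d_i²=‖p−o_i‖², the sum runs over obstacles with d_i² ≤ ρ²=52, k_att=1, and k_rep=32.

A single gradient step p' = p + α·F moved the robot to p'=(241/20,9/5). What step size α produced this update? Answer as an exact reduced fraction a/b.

F_att = 1·(g−p) = 1·(-7,8) = (-7.0000,8.0000)
o1: d²=2 ≤ ρ²=52; F_rep = 32·(1,1)/2² = (8.0000,8.0000)
o2: d²=425 > ρ²=52 → inactive
o3: d²=101 > ρ²=52 → inactive
o4: d²=194 > ρ²=52 → inactive
F = F_att + ΣF_rep = (1.0000,16.0000)
Δp = p'−p = (0.0500,0.8000); α = Δx/Fx = (1/20) / (1) = 1/20
check: Δy/Fy = (4/5) / (16) = 1/20 ✓

α = 1/20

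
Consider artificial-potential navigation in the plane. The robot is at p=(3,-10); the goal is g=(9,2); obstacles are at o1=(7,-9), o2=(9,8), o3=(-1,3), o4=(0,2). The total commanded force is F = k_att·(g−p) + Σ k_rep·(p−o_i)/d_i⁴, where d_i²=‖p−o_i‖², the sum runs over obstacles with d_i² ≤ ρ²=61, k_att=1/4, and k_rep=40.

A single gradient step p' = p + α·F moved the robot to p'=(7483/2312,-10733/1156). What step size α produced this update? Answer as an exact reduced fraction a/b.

α = 1/4

F_att = 1/4·(g−p) = 1/4·(6,12) = (1.5000,3.0000)
o1: d²=17 ≤ ρ²=61; F_rep = 40·(-4,-1)/17² = (-0.5536,-0.1384)
o2: d²=360 > ρ²=61 → inactive
o3: d²=185 > ρ²=61 → inactive
o4: d²=153 > ρ²=61 → inactive
F = F_att + ΣF_rep = (0.9464,2.8616)
Δp = p'−p = (0.2366,0.7154); α = Δx/Fx = (547/2312) / (547/578) = 1/4
check: Δy/Fy = (827/1156) / (827/289) = 1/4 ✓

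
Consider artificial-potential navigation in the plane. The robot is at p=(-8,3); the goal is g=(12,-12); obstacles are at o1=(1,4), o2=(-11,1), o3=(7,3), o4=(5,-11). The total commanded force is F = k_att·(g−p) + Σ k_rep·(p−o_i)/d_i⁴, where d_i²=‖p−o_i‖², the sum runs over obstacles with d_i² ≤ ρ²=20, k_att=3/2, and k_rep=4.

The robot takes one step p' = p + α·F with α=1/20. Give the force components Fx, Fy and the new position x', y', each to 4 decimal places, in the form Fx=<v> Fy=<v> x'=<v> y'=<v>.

Fx=30.0710 Fy=-22.4527 x'=-6.4964 y'=1.8774

F_att = 3/2·(g−p) = 3/2·(20,-15) = (30.0000,-22.5000)
o1: d²=82 > ρ²=20 → inactive
o2: d²=13 ≤ ρ²=20; F_rep = 4·(3,2)/13² = (0.0710,0.0473)
o3: d²=225 > ρ²=20 → inactive
o4: d²=365 > ρ²=20 → inactive
F = F_att + ΣF_rep = (30.0710,-22.4527)
p' = p + 1/20·F = (-6.4964,1.8774)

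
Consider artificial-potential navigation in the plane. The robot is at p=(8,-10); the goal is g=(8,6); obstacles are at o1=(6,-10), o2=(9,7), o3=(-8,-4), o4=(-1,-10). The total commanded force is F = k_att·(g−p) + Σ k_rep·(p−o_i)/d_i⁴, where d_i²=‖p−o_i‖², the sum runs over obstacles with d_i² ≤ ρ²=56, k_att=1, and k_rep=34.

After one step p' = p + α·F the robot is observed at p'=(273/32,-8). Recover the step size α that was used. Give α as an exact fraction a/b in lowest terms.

F_att = 1·(g−p) = 1·(0,16) = (0.0000,16.0000)
o1: d²=4 ≤ ρ²=56; F_rep = 34·(2,0)/4² = (4.2500,0.0000)
o2: d²=290 > ρ²=56 → inactive
o3: d²=292 > ρ²=56 → inactive
o4: d²=81 > ρ²=56 → inactive
F = F_att + ΣF_rep = (4.2500,16.0000)
Δp = p'−p = (0.5312,2.0000); α = Δx/Fx = (17/32) / (17/4) = 1/8
check: Δy/Fy = (2) / (16) = 1/8 ✓

α = 1/8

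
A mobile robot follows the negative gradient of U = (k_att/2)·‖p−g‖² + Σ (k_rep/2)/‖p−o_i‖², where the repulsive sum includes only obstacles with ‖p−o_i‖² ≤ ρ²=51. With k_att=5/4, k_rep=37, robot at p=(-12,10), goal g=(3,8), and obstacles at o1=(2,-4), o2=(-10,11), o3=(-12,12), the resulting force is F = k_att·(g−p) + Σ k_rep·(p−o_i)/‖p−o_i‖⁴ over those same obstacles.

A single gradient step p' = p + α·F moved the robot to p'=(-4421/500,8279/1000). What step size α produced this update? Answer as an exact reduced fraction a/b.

F_att = 5/4·(g−p) = 5/4·(15,-2) = (18.7500,-2.5000)
o1: d²=392 > ρ²=51 → inactive
o2: d²=5 ≤ ρ²=51; F_rep = 37·(-2,-1)/5² = (-2.9600,-1.4800)
o3: d²=4 ≤ ρ²=51; F_rep = 37·(0,-2)/4² = (0.0000,-4.6250)
F = F_att + ΣF_rep = (15.7900,-8.6050)
Δp = p'−p = (3.1580,-1.7210); α = Δx/Fx = (1579/500) / (1579/100) = 1/5
check: Δy/Fy = (-1721/1000) / (-1721/200) = 1/5 ✓

α = 1/5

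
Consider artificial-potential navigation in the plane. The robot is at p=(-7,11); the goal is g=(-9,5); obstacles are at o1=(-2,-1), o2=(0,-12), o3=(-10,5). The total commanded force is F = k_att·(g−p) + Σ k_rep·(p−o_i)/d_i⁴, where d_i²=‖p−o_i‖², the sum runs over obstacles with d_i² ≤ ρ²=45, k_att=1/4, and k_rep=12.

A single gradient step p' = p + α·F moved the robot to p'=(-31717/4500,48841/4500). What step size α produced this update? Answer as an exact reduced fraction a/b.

F_att = 1/4·(g−p) = 1/4·(-2,-6) = (-0.5000,-1.5000)
o1: d²=169 > ρ²=45 → inactive
o2: d²=578 > ρ²=45 → inactive
o3: d²=45 ≤ ρ²=45; F_rep = 12·(3,6)/45² = (0.0178,0.0356)
F = F_att + ΣF_rep = (-0.4822,-1.4644)
Δp = p'−p = (-0.0482,-0.1464); α = Δx/Fx = (-217/4500) / (-217/450) = 1/10
check: Δy/Fy = (-659/4500) / (-659/450) = 1/10 ✓

α = 1/10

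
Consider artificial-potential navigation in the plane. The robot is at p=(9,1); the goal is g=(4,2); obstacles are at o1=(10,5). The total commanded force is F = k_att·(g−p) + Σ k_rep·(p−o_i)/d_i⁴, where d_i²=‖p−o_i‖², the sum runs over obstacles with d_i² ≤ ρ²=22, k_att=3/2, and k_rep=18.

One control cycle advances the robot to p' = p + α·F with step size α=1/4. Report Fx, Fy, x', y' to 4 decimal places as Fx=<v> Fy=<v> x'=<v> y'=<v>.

Fx=-7.5623 Fy=1.2509 x'=7.1094 y'=1.3127

F_att = 3/2·(g−p) = 3/2·(-5,1) = (-7.5000,1.5000)
o1: d²=17 ≤ ρ²=22; F_rep = 18·(-1,-4)/17² = (-0.0623,-0.2491)
F = F_att + ΣF_rep = (-7.5623,1.2509)
p' = p + 1/4·F = (7.1094,1.3127)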